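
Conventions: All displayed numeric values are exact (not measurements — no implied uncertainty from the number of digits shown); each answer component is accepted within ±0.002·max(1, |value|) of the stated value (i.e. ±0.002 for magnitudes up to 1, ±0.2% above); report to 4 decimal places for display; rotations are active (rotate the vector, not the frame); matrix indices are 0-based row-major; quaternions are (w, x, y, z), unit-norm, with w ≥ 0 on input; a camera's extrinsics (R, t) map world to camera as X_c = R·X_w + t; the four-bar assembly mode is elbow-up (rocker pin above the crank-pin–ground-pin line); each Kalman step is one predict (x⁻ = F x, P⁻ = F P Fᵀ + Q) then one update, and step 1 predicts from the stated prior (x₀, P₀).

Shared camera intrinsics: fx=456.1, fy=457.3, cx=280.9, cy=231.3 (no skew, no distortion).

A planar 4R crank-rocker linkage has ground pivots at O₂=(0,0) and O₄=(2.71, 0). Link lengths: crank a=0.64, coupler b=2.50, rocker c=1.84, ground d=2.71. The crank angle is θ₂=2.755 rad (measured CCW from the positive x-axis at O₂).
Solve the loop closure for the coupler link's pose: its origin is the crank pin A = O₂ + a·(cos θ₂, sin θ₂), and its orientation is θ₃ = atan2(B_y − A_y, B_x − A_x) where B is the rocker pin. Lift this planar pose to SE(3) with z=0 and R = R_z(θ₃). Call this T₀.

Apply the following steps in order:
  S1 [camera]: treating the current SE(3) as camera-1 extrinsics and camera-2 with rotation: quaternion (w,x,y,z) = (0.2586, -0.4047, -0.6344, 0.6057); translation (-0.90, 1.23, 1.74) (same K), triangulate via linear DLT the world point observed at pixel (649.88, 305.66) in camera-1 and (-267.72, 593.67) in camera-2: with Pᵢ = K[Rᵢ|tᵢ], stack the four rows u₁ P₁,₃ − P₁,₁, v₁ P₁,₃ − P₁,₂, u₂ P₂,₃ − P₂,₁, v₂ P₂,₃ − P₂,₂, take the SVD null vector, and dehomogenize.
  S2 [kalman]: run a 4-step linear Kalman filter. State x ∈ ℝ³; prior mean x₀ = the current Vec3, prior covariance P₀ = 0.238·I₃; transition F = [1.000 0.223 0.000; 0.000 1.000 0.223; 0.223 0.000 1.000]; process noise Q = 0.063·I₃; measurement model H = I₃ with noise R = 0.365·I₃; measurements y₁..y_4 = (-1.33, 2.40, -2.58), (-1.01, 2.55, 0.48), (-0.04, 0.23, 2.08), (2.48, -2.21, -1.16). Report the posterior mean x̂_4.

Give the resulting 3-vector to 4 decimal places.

source (fourbar_fk): coupler pose = R=[0.8731 -0.4875 0.0000; 0.4875 0.8731 0.0000; 0.0000 0.0000 1.0000], t=(-0.5928, 0.2413, 0.0000)
after S1 (triangulate): (1.2332, -0.7673, 1.0606)
after S2 (kf_track): (0.7984, -0.0374, -0.0477)

result = (0.7984, -0.0374, -0.0477)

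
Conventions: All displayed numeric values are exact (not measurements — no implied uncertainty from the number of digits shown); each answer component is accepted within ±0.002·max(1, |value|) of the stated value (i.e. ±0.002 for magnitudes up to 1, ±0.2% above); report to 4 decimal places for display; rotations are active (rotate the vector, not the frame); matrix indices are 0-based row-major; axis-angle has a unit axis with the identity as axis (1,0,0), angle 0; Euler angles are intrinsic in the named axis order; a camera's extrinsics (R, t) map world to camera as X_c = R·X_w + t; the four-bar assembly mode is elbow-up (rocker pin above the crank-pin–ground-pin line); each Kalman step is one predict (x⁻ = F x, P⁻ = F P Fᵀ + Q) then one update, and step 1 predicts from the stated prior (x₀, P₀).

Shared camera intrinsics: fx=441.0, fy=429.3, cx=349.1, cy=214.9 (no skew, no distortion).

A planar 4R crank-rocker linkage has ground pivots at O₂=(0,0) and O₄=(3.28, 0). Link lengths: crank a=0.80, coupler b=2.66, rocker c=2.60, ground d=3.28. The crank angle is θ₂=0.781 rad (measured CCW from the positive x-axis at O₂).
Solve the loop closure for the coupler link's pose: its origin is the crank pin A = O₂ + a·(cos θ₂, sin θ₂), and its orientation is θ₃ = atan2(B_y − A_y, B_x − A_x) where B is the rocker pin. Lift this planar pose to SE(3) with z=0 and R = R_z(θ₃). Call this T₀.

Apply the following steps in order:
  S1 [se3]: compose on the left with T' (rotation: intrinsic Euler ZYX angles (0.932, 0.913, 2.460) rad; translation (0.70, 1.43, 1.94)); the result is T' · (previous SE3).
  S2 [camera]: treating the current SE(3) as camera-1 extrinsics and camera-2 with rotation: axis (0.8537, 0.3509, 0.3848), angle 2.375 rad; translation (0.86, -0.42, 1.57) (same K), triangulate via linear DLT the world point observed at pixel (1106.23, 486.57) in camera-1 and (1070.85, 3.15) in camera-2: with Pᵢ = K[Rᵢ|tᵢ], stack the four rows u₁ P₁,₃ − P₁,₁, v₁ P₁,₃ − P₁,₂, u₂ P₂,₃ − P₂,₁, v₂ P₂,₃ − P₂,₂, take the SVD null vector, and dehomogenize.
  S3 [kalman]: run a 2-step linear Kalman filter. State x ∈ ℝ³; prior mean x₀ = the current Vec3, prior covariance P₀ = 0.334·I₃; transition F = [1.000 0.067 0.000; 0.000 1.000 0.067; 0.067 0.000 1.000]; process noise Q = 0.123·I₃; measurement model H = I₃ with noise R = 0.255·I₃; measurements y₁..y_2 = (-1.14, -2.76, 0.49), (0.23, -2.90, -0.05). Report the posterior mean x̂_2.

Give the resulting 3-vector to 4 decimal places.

source (fourbar_fk): coupler pose = R=[0.7016 -0.7126 0.0000; 0.7126 0.7016 0.0000; 0.0000 0.0000 1.0000], t=(0.5682, 0.5632, 0.0000)
after S1 (compose_se3): R=[0.9118 0.3862 0.1394; 0.2996 -0.3938 -0.8690; -0.2807 0.8341 -0.4748], t=(1.4256, 1.6735, 1.7073)
after S2 (triangulate): (0.3666, 0.1137, 1.1666)
after S3 (kf_track): (-0.2551, -2.3231, 0.2764)

result = (-0.2551, -2.3231, 0.2764)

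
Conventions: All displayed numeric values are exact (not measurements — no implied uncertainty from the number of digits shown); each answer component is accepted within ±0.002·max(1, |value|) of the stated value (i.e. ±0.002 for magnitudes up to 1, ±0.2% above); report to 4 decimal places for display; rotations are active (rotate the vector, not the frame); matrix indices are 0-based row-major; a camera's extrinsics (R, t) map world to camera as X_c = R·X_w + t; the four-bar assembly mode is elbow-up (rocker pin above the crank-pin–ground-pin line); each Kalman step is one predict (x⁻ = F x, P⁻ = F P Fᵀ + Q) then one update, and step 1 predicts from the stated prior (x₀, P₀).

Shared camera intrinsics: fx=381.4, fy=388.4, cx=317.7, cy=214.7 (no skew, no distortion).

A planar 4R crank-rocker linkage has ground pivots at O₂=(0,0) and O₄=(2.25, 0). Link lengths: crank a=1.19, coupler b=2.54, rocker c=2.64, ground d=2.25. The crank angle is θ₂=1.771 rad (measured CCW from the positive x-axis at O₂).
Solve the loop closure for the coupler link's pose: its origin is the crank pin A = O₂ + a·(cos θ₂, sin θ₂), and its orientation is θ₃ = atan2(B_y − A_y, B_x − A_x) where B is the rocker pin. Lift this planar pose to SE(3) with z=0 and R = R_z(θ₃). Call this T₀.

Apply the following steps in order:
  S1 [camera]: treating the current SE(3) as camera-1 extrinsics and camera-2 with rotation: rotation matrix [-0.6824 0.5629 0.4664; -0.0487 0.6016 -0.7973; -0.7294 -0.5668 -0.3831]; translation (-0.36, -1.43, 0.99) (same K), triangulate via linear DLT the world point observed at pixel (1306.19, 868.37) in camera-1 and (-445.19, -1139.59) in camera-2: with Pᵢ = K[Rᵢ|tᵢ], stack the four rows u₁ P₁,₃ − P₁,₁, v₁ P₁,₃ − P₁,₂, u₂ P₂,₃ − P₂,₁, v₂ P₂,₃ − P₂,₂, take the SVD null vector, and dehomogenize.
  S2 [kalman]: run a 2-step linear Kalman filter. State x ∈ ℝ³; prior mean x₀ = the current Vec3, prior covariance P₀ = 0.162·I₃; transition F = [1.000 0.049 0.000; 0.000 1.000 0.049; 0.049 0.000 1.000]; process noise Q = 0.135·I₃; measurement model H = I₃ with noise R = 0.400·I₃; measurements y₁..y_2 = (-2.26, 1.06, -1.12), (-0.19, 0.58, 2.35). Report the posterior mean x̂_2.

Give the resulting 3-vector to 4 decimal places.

source (fourbar_fk): coupler pose = R=[0.8227 -0.5684 0.0000; 0.5684 0.8227 0.0000; 0.0000 0.0000 1.0000], t=(-0.2367, 1.1662, 0.0000)
after S1 (triangulate): (0.9932, -1.1359, 0.4731)
after S2 (kf_track): (-0.2982, 0.1472, 0.9110)

result = (-0.2982, 0.1472, 0.9110)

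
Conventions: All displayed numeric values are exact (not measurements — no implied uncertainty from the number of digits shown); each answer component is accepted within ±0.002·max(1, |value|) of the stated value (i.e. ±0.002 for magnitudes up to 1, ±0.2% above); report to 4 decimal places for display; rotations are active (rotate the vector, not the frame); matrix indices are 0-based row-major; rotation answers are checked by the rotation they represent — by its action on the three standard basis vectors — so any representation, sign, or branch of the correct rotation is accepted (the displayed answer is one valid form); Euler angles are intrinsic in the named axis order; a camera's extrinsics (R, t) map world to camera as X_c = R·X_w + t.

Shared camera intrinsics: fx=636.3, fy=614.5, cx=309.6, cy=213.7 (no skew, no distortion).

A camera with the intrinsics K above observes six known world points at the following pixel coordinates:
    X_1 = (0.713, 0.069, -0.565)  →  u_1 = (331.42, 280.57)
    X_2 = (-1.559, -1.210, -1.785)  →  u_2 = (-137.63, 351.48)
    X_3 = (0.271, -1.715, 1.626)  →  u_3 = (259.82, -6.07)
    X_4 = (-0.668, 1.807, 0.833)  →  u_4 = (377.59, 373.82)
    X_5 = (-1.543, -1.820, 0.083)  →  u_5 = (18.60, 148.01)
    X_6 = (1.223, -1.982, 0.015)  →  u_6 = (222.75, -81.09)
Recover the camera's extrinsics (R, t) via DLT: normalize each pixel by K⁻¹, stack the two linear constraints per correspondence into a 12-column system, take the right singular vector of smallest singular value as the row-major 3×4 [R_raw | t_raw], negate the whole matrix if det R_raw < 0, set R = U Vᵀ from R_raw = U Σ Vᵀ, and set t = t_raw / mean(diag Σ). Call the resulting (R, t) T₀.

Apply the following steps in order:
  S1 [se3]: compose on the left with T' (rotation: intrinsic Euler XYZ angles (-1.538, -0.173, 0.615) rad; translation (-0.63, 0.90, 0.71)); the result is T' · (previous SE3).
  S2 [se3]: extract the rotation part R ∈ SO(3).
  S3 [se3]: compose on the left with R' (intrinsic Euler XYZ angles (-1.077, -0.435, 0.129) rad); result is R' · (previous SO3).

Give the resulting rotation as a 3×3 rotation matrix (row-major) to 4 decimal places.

source (pnp_recover): camera pose = R=[0.7265 0.5801 0.3683; -0.3708 0.7822 -0.5006; -0.5785 0.2272 0.7834], t=(-0.2200, 0.3400, 4.6298)
after S1 (compose_se3): R=[0.8949 -0.0170 0.4460; -0.4268 0.2594 0.8663; -0.1304 -0.9656 0.2249], t=(-1.7972, 5.3985, 0.7068)
after S2 (rot_of_se3): [0.8949 -0.0170 0.4460; -0.4268 0.2594 0.8663; -0.1304 -0.9656 0.2249]
after S3 (compose_so3): [0.9095 0.3614 0.2053; 0.0995 -0.6688 0.7368; 0.4035 -0.6497 -0.6442]

rotation (matrix) = ((0.9095, 0.3614, 0.2053), (0.0995, -0.6688, 0.7368), (0.4035, -0.6497, -0.6442))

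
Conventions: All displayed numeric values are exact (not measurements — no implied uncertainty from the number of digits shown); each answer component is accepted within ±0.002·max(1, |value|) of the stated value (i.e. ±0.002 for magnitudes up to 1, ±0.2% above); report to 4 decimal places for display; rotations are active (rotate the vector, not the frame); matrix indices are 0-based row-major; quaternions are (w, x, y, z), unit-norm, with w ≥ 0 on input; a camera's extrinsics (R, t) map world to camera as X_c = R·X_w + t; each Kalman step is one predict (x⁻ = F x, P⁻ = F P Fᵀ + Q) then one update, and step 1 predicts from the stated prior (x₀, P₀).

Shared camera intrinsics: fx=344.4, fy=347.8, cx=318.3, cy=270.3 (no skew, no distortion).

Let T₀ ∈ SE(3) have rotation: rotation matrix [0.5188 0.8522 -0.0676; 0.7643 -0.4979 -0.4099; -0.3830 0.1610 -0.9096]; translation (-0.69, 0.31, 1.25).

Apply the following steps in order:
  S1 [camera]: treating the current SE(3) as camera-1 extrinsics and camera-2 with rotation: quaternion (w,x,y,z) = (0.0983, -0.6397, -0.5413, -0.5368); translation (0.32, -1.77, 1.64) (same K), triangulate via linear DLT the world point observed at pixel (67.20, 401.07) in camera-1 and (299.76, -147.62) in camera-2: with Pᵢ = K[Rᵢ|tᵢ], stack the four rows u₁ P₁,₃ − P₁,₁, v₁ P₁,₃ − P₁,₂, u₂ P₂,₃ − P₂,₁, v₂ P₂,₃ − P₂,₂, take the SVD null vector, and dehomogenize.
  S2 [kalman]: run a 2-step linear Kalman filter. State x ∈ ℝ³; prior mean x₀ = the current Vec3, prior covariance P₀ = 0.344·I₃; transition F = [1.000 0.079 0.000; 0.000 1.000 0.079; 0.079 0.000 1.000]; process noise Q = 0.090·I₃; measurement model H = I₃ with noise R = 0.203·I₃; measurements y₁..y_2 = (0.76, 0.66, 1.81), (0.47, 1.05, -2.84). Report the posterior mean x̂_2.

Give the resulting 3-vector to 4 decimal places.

result = (0.4601, 0.7117, -0.9177)

after S1 (triangulate): (-0.0646, -0.3667, -0.2048)
after S2 (kf_track): (0.4601, 0.7117, -0.9177)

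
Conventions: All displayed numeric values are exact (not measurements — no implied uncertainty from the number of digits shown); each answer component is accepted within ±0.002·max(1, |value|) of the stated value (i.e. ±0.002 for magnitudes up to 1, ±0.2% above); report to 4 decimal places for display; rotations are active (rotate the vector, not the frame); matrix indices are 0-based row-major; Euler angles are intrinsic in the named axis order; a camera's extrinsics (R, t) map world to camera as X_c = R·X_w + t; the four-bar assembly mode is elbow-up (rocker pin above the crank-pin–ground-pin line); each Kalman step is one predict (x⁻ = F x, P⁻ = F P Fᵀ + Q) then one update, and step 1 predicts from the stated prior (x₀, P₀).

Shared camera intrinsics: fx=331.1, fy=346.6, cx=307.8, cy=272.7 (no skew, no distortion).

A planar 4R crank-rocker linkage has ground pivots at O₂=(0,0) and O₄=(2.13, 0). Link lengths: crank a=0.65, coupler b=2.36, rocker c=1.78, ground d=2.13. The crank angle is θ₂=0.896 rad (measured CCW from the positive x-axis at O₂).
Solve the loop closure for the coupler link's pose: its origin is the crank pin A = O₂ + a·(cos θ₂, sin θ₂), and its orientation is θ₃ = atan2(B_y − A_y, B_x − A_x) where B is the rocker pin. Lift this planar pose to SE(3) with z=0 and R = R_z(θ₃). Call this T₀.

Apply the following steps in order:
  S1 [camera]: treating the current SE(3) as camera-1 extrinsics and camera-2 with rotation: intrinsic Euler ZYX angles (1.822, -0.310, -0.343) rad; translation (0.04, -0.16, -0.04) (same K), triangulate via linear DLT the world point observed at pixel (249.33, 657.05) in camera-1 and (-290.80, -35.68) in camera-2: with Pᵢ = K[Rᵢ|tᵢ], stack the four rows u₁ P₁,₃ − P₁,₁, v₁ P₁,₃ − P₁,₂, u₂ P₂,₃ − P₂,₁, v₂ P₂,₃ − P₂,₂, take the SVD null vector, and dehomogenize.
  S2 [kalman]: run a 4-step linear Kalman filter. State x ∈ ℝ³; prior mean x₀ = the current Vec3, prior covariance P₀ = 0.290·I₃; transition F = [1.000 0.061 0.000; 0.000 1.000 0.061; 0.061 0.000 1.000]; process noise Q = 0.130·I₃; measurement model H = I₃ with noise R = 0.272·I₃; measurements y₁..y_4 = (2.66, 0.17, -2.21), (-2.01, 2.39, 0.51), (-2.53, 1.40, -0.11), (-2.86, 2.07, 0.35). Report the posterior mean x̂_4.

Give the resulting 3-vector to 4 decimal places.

result = (-2.0290, 1.7355, 0.0664)

source (fourbar_fk): coupler pose = R=[0.8480 -0.5300 0.0000; 0.5300 0.8480 0.0000; 0.0000 0.0000 1.0000], t=(0.4061, 0.5075, 0.0000)
after S1 (triangulate): (0.0853, 1.4343, 1.5953)
after S2 (kf_track): (-2.0290, 1.7355, 0.0664)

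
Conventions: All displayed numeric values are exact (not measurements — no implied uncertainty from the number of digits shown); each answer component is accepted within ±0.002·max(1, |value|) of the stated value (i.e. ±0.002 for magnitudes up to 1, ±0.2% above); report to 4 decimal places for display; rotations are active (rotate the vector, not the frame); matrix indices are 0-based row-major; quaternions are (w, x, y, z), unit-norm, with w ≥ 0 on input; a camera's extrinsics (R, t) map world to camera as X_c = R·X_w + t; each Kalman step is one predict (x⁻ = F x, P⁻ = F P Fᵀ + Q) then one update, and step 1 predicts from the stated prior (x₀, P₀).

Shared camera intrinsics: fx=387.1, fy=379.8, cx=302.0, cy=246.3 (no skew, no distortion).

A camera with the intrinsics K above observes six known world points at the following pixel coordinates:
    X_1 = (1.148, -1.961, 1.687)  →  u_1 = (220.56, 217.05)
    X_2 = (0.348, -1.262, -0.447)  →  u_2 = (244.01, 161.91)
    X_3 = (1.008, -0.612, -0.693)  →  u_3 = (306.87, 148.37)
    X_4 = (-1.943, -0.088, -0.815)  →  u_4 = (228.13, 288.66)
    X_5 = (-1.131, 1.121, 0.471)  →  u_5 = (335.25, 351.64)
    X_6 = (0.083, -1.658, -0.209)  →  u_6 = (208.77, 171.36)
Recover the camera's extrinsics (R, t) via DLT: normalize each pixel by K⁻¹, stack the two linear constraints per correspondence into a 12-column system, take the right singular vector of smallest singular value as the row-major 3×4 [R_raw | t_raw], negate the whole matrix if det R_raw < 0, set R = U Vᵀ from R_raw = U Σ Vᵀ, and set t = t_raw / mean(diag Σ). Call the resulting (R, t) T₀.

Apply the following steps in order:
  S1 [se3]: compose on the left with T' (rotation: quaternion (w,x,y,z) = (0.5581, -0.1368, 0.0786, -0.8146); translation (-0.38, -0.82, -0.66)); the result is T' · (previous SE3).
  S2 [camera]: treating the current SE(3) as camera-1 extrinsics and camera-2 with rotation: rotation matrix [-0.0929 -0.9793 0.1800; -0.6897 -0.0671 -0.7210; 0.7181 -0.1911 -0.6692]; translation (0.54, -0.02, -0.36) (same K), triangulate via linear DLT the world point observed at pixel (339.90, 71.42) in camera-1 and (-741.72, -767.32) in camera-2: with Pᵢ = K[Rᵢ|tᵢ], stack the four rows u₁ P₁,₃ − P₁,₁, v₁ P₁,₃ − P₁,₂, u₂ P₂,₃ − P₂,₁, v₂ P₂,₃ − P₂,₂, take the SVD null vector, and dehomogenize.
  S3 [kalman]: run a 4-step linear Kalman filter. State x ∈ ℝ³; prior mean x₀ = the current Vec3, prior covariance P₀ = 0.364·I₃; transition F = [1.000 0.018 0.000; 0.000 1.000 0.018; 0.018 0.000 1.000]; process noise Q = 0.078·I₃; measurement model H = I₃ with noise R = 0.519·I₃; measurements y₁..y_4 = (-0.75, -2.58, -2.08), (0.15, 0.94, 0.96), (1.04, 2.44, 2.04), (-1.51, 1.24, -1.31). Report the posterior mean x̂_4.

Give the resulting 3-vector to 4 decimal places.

source (pnp_recover): camera pose = R=[0.4185 0.8759 -0.2403; -0.5818 0.4617 0.6696; 0.6974 -0.1404 0.7028], t=(0.0200, -0.1500, 5.4503)
after S1 (compose_se3): R=[-0.4420 0.0688 0.8944; -0.1602 -0.9871 -0.0032; 0.8826 -0.1447 0.4473], t=(1.1730, -0.6496, 4.5638)
after S2 (triangulate): (1.7122, 1.7847, 0.0358)
after S3 (kf_track): (-0.0552, 1.0592, -0.0452)

result = (-0.0552, 1.0592, -0.0452)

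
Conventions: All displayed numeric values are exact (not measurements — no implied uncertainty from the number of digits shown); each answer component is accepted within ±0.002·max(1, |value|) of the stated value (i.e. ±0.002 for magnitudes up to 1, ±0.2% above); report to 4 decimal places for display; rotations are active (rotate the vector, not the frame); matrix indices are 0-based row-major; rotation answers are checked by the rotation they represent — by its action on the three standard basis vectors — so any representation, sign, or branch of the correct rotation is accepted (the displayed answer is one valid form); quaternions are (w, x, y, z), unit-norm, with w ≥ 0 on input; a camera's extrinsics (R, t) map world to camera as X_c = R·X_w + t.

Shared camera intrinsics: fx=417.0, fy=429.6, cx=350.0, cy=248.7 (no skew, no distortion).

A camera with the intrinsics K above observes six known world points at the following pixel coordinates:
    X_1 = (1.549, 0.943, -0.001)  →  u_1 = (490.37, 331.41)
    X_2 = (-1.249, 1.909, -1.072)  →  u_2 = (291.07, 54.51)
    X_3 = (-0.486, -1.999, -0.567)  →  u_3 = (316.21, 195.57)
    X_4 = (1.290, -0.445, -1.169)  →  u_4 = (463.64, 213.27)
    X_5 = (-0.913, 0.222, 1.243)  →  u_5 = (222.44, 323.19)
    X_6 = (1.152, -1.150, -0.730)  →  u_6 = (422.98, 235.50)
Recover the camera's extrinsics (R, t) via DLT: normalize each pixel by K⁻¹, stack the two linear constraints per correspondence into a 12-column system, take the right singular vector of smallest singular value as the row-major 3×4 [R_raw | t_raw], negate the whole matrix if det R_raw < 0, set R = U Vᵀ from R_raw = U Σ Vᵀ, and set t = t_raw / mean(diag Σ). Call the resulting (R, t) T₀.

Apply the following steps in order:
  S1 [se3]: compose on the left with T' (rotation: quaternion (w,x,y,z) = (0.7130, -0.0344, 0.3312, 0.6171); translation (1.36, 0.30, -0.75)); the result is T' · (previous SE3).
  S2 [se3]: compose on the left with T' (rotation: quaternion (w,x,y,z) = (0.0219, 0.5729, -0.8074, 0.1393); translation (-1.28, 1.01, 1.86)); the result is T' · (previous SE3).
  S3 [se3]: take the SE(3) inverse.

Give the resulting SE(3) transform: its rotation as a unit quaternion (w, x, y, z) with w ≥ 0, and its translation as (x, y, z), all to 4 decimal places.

rotation (quat) = (0.1718, -0.2735, -0.8702, -0.3720), translation = (-2.2750, 3.5064, 2.7451)

source (pnp_recover): camera pose = R=[0.8811 0.1534 -0.4474; 0.4383 0.0908 0.8942; 0.1778 -0.9840 0.0128], t=(-0.0700, 0.0600, 4.9300)
after S1 (compose_se3): R=[-0.3024 -0.5020 -0.8103; 0.9401 -0.2975 -0.1665; -0.1575 -0.8121 0.5619], t=(3.4234, 2.5111, 3.1444)
after S2 (compose_se3): R=[-0.7914 0.3481 0.5025; 0.6038 0.5737 0.5534; -0.0956 0.7414 -0.6642], t=(-4.4006, -2.1572, -0.9937)
after S3 (invert_se3): R=[-0.7914 0.6038 -0.0956; 0.3481 0.5737 0.7414; 0.5025 0.5534 -0.6642], t=(-2.2750, 3.5064, 2.7451)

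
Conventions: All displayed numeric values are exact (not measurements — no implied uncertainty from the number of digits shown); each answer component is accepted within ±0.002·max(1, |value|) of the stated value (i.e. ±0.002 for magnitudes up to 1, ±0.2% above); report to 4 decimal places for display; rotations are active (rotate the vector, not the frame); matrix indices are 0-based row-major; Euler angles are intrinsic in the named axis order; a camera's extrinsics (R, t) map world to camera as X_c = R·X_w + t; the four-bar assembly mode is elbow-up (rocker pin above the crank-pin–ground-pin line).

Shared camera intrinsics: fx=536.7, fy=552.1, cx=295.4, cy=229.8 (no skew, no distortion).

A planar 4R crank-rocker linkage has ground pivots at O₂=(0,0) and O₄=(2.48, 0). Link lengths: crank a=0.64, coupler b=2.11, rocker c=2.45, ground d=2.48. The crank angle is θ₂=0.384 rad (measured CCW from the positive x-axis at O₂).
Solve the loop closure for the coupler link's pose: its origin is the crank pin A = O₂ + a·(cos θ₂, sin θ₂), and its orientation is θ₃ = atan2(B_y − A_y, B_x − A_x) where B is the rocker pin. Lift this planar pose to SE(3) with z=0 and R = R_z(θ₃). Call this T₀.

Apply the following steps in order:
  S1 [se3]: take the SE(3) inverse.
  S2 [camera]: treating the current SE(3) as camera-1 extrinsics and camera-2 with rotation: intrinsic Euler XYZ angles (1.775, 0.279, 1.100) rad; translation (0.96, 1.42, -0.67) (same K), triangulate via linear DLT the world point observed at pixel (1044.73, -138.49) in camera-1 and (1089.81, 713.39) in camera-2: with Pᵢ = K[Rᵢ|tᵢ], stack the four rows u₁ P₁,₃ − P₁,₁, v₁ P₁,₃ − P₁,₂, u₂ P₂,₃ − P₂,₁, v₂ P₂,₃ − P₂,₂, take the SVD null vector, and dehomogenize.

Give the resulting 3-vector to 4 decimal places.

result = (1.2224, 0.8121, 0.5496)

source (fourbar_fk): coupler pose = R=[0.3772 -0.9261 0.0000; 0.9261 0.3772 0.0000; 0.0000 0.0000 1.0000], t=(0.5934, 0.2398, 0.0000)
after S1 (invert_se3): R=[0.3772 0.9261 0.0000; -0.9261 0.3772 -0.0000; 0.0000 0.0000 1.0000], t=(-0.4459, 0.4591, 0.0000)
after S2 (triangulate): (1.2224, 0.8121, 0.5496)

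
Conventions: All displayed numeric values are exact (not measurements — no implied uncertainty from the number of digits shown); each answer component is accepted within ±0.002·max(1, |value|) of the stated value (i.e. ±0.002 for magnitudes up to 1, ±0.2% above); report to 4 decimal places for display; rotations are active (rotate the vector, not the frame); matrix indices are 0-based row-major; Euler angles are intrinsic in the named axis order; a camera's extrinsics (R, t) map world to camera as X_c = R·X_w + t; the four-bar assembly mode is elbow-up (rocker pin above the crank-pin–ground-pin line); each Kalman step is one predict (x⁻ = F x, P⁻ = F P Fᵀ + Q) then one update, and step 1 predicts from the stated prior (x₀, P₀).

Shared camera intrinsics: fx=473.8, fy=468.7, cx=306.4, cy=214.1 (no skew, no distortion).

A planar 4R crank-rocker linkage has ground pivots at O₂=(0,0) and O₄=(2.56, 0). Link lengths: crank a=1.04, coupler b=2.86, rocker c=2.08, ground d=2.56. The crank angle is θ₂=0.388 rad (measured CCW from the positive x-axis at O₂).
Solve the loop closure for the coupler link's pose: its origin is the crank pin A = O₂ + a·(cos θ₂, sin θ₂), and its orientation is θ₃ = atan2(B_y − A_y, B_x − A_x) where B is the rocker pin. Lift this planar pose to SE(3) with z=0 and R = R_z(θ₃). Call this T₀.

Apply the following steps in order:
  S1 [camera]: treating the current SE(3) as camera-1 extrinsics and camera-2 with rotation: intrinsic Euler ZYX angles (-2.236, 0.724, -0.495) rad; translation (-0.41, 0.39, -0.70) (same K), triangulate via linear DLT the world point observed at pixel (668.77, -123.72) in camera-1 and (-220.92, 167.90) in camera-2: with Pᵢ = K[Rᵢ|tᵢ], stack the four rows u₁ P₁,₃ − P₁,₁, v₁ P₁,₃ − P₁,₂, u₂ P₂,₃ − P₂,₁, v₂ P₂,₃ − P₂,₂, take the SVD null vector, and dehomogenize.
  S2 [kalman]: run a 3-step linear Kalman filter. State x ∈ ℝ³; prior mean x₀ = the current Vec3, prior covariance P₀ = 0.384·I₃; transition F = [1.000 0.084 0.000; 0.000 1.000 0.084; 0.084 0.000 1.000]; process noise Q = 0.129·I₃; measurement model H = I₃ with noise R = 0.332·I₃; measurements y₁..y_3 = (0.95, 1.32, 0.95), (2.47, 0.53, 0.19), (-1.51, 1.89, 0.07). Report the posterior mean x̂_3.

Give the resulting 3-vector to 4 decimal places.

result = (0.0555, 1.1041, 0.4964)

source (fourbar_fk): coupler pose = R=[0.8483 -0.5294 0.0000; 0.5294 0.8483 0.0000; 0.0000 0.0000 1.0000], t=(0.9627, 0.3935, 0.0000)
after S1 (triangulate): (-0.5503, -1.6297, 1.7765)
after S2 (kf_track): (0.0555, 1.1041, 0.4964)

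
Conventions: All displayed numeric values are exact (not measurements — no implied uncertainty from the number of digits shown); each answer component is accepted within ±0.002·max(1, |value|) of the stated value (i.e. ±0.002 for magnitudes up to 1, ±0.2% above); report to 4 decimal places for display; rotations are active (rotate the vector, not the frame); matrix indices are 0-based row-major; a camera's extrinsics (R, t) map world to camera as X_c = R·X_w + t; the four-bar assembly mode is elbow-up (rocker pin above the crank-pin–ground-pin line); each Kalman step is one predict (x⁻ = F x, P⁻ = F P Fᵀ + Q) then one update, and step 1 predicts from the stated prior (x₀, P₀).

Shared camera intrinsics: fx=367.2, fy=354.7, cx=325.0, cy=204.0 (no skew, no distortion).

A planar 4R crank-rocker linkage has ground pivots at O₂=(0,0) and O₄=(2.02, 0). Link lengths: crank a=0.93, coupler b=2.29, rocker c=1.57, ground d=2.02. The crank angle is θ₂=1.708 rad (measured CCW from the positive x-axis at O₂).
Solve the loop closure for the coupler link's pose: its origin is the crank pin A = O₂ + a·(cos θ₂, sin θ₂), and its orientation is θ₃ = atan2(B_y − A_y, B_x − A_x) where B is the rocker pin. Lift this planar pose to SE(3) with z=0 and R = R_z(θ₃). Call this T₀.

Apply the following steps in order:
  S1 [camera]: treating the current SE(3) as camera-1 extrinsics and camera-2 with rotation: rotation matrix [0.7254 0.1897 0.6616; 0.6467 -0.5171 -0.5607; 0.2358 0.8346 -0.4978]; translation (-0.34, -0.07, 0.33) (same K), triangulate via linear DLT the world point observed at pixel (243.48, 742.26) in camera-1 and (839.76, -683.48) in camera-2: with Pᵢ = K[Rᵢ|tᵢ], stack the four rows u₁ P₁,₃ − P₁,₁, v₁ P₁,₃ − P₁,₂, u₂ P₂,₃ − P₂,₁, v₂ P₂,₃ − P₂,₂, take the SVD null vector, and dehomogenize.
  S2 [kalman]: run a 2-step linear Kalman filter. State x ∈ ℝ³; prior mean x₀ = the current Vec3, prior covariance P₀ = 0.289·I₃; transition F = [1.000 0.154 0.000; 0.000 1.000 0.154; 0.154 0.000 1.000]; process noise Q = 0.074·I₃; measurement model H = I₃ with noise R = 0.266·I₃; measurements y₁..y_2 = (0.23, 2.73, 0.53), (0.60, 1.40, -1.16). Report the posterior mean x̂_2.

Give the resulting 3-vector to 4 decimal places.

result = (0.4824, 1.6680, -0.1081)

source (fourbar_fk): coupler pose = R=[0.9591 -0.2830 0.0000; 0.2830 0.9591 0.0000; 0.0000 0.0000 1.0000], t=(-0.1272, 0.9213, 0.0000)
after S1 (triangulate): (0.0813, 0.6233, 1.0162)
after S2 (kf_track): (0.4824, 1.6680, -0.1081)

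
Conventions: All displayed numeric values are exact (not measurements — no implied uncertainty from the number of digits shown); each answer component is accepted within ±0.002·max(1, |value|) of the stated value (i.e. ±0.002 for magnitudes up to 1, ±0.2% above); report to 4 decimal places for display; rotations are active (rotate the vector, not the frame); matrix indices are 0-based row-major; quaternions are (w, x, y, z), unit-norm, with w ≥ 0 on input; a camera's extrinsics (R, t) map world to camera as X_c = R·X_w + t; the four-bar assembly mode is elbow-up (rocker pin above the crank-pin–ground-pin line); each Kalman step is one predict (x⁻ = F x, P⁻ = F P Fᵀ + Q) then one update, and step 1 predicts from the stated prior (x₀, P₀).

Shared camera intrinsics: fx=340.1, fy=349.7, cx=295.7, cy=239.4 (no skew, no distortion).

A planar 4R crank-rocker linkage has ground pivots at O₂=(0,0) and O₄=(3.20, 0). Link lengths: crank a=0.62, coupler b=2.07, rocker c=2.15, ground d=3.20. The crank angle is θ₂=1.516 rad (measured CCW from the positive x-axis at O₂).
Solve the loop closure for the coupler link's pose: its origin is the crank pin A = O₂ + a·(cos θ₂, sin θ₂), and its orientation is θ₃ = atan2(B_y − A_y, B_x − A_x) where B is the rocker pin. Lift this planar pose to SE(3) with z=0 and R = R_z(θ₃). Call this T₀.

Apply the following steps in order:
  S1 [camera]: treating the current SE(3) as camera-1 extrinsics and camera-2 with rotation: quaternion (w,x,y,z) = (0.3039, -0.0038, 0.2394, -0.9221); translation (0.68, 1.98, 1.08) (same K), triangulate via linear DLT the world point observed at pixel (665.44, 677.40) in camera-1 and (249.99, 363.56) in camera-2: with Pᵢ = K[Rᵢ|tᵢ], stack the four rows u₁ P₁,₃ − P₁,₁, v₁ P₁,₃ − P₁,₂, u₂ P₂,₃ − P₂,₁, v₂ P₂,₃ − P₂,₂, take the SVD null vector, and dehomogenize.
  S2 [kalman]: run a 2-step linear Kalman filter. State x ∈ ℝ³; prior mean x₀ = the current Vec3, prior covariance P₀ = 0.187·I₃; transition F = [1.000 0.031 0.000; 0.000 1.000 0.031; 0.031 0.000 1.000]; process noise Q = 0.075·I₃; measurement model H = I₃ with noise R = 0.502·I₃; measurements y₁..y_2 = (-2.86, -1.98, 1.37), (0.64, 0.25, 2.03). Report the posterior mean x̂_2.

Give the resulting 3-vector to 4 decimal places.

source (fourbar_fk): coupler pose = R=[0.8660 -0.5000 0.0000; 0.5000 0.8660 0.0000; 0.0000 0.0000 1.0000], t=(0.0340, 0.6191, 0.0000)
after S1 (triangulate): (1.3986, 0.0805, 1.1083)
after S2 (kf_track): (0.1632, -0.2995, 1.4802)

result = (0.1632, -0.2995, 1.4802)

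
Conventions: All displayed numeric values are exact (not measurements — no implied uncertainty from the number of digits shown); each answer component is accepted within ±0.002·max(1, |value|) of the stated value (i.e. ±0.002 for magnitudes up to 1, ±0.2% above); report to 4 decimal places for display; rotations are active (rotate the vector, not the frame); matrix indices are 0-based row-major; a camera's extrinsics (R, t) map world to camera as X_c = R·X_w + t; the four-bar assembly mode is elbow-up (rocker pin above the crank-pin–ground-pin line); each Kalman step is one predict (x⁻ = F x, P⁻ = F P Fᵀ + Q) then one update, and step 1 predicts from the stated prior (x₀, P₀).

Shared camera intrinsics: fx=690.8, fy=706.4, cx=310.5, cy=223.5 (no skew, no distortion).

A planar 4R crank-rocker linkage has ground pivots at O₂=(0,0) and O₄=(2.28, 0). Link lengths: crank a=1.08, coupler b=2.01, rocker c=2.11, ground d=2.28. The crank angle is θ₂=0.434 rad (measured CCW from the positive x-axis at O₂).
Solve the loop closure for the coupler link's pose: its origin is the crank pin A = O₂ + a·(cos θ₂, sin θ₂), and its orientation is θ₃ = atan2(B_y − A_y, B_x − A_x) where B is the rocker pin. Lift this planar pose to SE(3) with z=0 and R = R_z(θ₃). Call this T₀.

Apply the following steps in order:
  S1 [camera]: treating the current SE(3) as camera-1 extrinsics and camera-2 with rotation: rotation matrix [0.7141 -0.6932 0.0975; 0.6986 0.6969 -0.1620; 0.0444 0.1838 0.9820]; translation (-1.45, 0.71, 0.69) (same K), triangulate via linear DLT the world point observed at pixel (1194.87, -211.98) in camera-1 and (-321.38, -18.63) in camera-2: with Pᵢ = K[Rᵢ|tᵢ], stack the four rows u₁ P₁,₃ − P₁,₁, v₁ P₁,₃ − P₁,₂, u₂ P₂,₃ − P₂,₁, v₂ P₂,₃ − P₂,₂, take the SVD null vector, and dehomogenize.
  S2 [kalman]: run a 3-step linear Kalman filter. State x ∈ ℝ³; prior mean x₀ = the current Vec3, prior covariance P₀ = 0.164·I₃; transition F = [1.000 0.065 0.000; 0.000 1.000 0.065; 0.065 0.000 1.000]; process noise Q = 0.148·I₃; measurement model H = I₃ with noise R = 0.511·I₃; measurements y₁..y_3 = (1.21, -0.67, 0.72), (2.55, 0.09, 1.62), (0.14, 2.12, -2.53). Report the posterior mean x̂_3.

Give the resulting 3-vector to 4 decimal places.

source (fourbar_fk): coupler pose = R=[0.5708 -0.8211 0.0000; 0.8211 0.5708 0.0000; 0.0000 0.0000 1.0000], t=(0.9799, 0.4541, 0.0000)
after S1 (triangulate): (-0.7186, -0.7890, 0.9510)
after S2 (kf_track): (0.6187, 0.6721, -0.2694)

result = (0.6187, 0.6721, -0.2694)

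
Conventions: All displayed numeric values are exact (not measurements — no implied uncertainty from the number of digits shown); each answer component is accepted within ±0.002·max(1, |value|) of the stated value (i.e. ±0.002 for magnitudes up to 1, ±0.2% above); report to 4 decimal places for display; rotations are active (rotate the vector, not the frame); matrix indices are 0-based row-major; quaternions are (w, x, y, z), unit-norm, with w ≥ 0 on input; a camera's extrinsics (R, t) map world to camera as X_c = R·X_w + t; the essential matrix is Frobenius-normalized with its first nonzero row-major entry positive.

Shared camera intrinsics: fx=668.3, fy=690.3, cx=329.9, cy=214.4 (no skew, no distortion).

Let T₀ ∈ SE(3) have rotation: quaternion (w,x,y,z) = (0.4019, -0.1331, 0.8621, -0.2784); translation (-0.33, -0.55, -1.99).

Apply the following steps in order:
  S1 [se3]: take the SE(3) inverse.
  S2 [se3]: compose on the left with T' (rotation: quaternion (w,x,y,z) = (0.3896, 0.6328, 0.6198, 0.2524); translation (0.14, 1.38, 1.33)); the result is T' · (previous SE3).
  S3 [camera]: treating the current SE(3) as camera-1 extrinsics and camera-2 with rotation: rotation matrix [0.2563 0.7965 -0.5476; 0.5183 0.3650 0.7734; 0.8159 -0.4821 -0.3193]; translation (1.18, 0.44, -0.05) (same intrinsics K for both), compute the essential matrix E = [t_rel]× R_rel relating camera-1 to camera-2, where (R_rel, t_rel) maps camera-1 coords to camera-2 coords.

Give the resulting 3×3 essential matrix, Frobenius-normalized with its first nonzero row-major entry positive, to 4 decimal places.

matrix = [0.1348 0.6191 -0.0040; 0.2332 0.0005 0.6610; -0.0330 -0.3100 0.0999]

after S1 (invert_se3): R=[-0.6415 -0.4533 -0.6189; -0.0057 0.8095 -0.5870; 0.7671 -0.3730 -0.5219], t=(-1.6926, -0.7248, -0.9907)
after S2 (compose_se3): R=[0.5452 0.1292 -0.8283; -0.7680 -0.3193 -0.5552; -0.3362 0.9388 -0.0749], t=(-1.2574, -0.1539, 1.5863)
after S3 (essential): [0.1348 0.6191 -0.0040; 0.2332 0.0005 0.6610; -0.0330 -0.3100 0.0999]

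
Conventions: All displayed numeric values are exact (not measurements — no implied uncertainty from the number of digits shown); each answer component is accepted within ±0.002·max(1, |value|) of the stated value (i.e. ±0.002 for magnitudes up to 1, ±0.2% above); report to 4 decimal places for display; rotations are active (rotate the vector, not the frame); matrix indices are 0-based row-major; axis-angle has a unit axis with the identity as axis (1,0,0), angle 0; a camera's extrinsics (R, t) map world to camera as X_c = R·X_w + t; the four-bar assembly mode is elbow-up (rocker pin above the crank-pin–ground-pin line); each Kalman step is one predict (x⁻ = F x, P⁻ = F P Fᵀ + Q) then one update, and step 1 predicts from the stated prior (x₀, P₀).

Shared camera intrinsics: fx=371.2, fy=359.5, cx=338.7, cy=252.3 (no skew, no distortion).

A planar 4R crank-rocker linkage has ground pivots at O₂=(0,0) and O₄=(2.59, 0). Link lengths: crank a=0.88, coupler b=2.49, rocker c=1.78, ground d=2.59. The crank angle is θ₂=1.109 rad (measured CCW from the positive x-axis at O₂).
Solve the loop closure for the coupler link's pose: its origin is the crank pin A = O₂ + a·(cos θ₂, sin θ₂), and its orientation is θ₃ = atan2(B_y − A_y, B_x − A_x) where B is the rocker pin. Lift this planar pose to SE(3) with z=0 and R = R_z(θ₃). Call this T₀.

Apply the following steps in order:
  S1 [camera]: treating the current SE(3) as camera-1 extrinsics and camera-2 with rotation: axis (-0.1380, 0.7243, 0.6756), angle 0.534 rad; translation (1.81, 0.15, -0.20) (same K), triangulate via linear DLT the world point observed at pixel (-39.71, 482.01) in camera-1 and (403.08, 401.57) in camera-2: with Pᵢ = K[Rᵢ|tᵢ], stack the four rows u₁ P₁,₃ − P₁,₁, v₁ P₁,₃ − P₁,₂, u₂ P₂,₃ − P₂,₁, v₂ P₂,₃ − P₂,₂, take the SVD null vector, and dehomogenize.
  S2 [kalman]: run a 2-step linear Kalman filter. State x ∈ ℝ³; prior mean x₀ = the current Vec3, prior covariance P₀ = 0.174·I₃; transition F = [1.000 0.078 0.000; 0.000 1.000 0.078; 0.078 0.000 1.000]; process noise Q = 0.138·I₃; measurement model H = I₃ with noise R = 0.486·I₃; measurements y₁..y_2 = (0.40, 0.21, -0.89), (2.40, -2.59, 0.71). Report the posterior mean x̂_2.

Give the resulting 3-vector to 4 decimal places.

result = (0.3795, -0.4281, 0.6339)

source (fourbar_fk): coupler pose = R=[0.9176 -0.3976 0.0000; 0.3976 0.9176 0.0000; 0.0000 0.0000 1.0000], t=(0.3921, 0.7878, 0.0000)
after S1 (triangulate): (-1.8954, 1.2122, 1.7942)
after S2 (kf_track): (0.3795, -0.4281, 0.6339)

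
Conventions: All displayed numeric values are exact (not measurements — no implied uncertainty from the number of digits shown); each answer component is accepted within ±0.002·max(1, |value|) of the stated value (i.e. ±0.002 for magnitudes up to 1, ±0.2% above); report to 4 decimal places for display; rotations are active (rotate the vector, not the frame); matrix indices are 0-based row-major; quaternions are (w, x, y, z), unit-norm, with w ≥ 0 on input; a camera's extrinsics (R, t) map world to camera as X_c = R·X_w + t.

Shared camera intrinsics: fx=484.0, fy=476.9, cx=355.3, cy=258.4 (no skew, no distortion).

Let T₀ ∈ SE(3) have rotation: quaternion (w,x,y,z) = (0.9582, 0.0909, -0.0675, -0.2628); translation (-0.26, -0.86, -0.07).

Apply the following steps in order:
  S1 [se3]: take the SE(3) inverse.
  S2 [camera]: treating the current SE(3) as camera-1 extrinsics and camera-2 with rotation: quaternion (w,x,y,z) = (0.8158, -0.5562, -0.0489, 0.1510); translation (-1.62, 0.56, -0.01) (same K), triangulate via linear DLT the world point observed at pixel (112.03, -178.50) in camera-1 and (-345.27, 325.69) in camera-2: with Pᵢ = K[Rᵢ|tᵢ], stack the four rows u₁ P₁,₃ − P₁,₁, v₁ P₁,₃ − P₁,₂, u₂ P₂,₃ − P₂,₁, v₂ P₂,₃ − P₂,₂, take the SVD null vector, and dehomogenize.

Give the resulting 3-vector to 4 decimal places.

result = (-1.9334, -1.8963, 1.1048)

after S1 (invert_se3): R=[0.8528 -0.5159 0.0816; 0.4913 0.8454 0.2097; -0.1771 -0.1387 0.9744], t=(-0.2162, 0.8694, -0.0971)
after S2 (triangulate): (-1.9334, -1.8963, 1.1048)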